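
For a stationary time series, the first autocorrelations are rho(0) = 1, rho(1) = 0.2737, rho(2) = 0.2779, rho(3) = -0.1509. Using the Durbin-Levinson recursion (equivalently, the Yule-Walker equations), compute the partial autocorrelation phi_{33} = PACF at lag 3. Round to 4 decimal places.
\phi_{33} = -0.3070

The PACF at lag k is phi_{kk}, the last component of the solution
to the Yule-Walker system G_k phi = r_k where
  (G_k)_{ij} = rho(|i - j|), (r_k)_i = rho(i), i,j = 1..k.
Equivalently, Durbin-Levinson gives phi_{kk} iteratively:
  phi_{11} = rho(1)
  phi_{kk} = [rho(k) - sum_{j=1..k-1} phi_{k-1,j} rho(k-j)]
            / [1 - sum_{j=1..k-1} phi_{k-1,j} rho(j)],
  phi_{k,j} = phi_{k-1,j} - phi_{kk} phi_{k-1,k-j},  j = 1..k-1.
Step k = 1:
  phi_11 = rho(1) = 0.2737.
Step k = 2:
  phi_22 = [rho(2) - phi_11 rho(1)] / [1 - phi_11 rho(1)] = [0.2779 - (0.2737)(0.2737)] / [1 - (0.2737)(0.2737)]
         = 0.20298831 / 0.92508831 = 0.219426.
  Update: phi_21 = phi_11 - phi_22 phi_11 = 0.2737 - (0.219426)(0.2737) = 0.213643.
Step k = 3:
  phi_33 = [rho(3) - phi_21 rho(2) - phi_22 rho(1)] / [1 - phi_21 rho(1) - phi_22 rho(2)]
    numerator   = -0.1509 - (0.213643)(0.2779) - (0.219426)(0.2737) = -0.27032829
    denominator = 1 - (0.213643)(0.2737) - (0.219426)(0.2779) = 0.88054742
  phi_33 = -0.27032829 / 0.88054742 = -0.307.
Therefore phi_{33} = -0.3070.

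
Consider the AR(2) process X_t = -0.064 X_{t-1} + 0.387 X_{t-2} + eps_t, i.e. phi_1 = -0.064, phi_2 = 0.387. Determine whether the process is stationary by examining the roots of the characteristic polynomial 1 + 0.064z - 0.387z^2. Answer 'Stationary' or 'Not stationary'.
\text{Stationary}

The AR(p) characteristic polynomial is P(z) = 1 + 0.064z - 0.387z^2.
Stationarity requires all roots to lie outside the unit circle, i.e. |z| > 1 for every root.
Set 1 + (0.064) z + (-0.387) z^2 = 0, i.e. a z^2 + b z + c = 0 with a = -0.387, b = 0.064, c = 1.
Discriminant D = b^2 - 4ac = (0.064)^2 - 4*(-0.387)*1 = 0.004096 - (-1.548) = 1.552096.
D >= 0, so the roots are real: z = (-b +/- sqrt(D)) / (2a) = (-0.064 +/- 1.245831) / (-0.774).
  z_1 = (-0.064 + 1.245831) / (-0.774) = -1.5269,   |z_1| = 1.5269.
  z_2 = (-0.064 - 1.245831) / (-0.774) = 1.6923,   |z_2| = 1.6923.
Moduli of all roots: 1.5269, 1.6923.
All moduli strictly greater than 1? Yes.
Verdict: Stationary.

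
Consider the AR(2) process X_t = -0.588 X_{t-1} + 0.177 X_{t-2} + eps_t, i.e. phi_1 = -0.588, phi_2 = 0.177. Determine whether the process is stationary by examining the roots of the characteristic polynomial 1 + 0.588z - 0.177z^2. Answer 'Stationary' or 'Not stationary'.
\text{Stationary}

The AR(p) characteristic polynomial is P(z) = 1 + 0.588z - 0.177z^2.
Stationarity requires all roots to lie outside the unit circle, i.e. |z| > 1 for every root.
Set 1 + (0.588) z + (-0.177) z^2 = 0, i.e. a z^2 + b z + c = 0 with a = -0.177, b = 0.588, c = 1.
Discriminant D = b^2 - 4ac = (0.588)^2 - 4*(-0.177)*1 = 0.345744 - (-0.708) = 1.053744.
D >= 0, so the roots are real: z = (-b +/- sqrt(D)) / (2a) = (-0.588 +/- 1.02652) / (-0.354).
  z_1 = (-0.588 + 1.02652) / (-0.354) = -1.2388,   |z_1| = 1.2388.
  z_2 = (-0.588 - 1.02652) / (-0.354) = 4.5608,   |z_2| = 4.5608.
Moduli of all roots: 1.2388, 4.5608.
All moduli strictly greater than 1? Yes.
Verdict: Stationary.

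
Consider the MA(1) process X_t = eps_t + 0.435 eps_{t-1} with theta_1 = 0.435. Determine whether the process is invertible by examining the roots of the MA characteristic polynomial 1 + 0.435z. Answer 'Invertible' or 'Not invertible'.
\text{Invertible}

The MA(q) characteristic polynomial is P(z) = 1 + 0.435z.
Invertibility requires all roots to lie outside the unit circle, i.e. |z| > 1 for every root.
This is linear in z: 1 + (0.435) z = 0  =>  z = -1/(0.435) = -2.298851,  |z| = 2.298851.
Moduli of all roots: 2.2989.
All moduli strictly greater than 1? Yes.
Verdict: Invertible.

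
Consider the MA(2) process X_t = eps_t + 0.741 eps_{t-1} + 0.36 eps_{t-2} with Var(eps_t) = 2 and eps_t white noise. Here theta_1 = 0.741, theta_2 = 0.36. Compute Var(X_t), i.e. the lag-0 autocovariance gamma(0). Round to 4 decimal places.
\gamma(0) = 3.3574

For an MA(q) process X_t = eps_t + sum_i theta_i eps_{t-i} with
Var(eps_t) = sigma^2, the variance is
  gamma(0) = sigma^2 * (1 + sum_i theta_i^2).
  sum_i theta_i^2 = (0.741)^2 + (0.36)^2 = 0.549081 + 0.1296 = 0.678681.
  gamma(0) = 2 * (1 + 0.678681) = 2 * 1.678681 = 3.357362, which rounds to 3.3574.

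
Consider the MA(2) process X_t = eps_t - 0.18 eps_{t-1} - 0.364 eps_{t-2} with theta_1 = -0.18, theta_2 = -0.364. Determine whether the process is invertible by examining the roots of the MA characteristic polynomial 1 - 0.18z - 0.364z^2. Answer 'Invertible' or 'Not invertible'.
\text{Invertible}

The MA(q) characteristic polynomial is P(z) = 1 - 0.18z - 0.364z^2.
Invertibility requires all roots to lie outside the unit circle, i.e. |z| > 1 for every root.
Set 1 + (-0.18) z + (-0.364) z^2 = 0, i.e. a z^2 + b z + c = 0 with a = -0.364, b = -0.18, c = 1.
Discriminant D = b^2 - 4ac = (-0.18)^2 - 4*(-0.364)*1 = 0.0324 - (-1.456) = 1.4884.
D >= 0, so the roots are real: z = (-b +/- sqrt(D)) / (2a) = (0.18 +/- 1.22) / (-0.728).
  z_1 = (0.18 + 1.22) / (-0.728) = -1.9231,   |z_1| = 1.9231.
  z_2 = (0.18 - 1.22) / (-0.728) = 1.4286,   |z_2| = 1.4286.
Moduli of all roots: 1.9231, 1.4286.
All moduli strictly greater than 1? Yes.
Verdict: Invertible.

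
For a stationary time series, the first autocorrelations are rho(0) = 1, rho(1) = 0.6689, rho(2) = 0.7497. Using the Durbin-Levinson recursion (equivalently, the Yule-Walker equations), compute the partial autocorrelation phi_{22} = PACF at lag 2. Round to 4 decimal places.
\phi_{22} = 0.5470

The PACF at lag k is phi_{kk}, the last component of the solution
to the Yule-Walker system G_k phi = r_k where
  (G_k)_{ij} = rho(|i - j|), (r_k)_i = rho(i), i,j = 1..k.
Equivalently, Durbin-Levinson gives phi_{kk} iteratively:
  phi_{11} = rho(1)
  phi_{kk} = [rho(k) - sum_{j=1..k-1} phi_{k-1,j} rho(k-j)]
            / [1 - sum_{j=1..k-1} phi_{k-1,j} rho(j)],
  phi_{k,j} = phi_{k-1,j} - phi_{kk} phi_{k-1,k-j},  j = 1..k-1.
Step k = 1:
  phi_11 = rho(1) = 0.6689.
Step k = 2:
  phi_22 = [rho(2) - phi_11 rho(1)] / [1 - phi_11 rho(1)] = [0.7497 - (0.6689)(0.6689)] / [1 - (0.6689)(0.6689)]
         = 0.30227279 / 0.55257279 = 0.547.
Therefore phi_{22} = 0.5470.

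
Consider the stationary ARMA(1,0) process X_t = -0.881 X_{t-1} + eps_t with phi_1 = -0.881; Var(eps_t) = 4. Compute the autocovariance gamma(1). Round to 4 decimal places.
\gamma(1) = -15.7435

Multiply the model equation by X_{t-k} and take expectations. With theta_0 = psi_0 = 1 and psi_j the MA(infinity) weights, this gives
  gamma(k) - sum_i phi_i gamma(k-i) = c_k,
  c_k = sigma^2 * sum_{j=k..q} theta_j psi_{j-k}   (c_k = 0 for k > q),
using gamma(-m) = gamma(m).
Pure AR (q = 0): c_0 = sigma^2 = 4, c_k = 0 for k >= 1.
Equations for k = 0 and k = 1 (AR order 1):
  gamma(0) = phi_1 gamma(1) + c_0
  gamma(1) = phi_1 gamma(0) + c_1
Substituting the second into the first: gamma(0) (1 - phi_1^2) = c_0 + phi_1 c_1, so
  gamma(0) = c_0 / (1 - phi_1^2) = 4 / (1 - (-0.881)^2) = 4 / 0.223839 = 17.869987.
  gamma(1) = phi_1 gamma(0) = (-0.881)(17.869987) = -15.743458.
Therefore gamma(1) = -15.7435 (to 4 decimal places).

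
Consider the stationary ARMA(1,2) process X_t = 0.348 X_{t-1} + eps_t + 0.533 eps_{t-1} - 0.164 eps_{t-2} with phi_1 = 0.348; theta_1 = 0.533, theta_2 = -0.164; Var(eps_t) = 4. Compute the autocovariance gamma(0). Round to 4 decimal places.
\gamma(0) = 7.1972

Multiply the model equation by X_{t-k} and take expectations. With theta_0 = psi_0 = 1 and psi_j the MA(infinity) weights, this gives
  gamma(k) - sum_i phi_i gamma(k-i) = c_k,
  c_k = sigma^2 * sum_{j=k..q} theta_j psi_{j-k}   (c_k = 0 for k > q),
using gamma(-m) = gamma(m).
psi-weights needed (psi_j = theta_j + sum_i phi_i psi_{j-i}):
  psi_1 = theta_1 + phi_1 = 0.533 + (0.348) = 0.881
  psi_2 = theta_2 + phi_1 psi_1 = -0.164 + (0.348)(0.881) = 0.142588
Right-hand sides:
  c_0 = sigma^2 (1 + theta_1 psi_1 + theta_2 psi_2) = 4 * (1 + (0.533)(0.881) + (-0.164)(0.142588)) = 4 * 1.446189 = 5.784754
  c_1 = sigma^2 (theta_1 + theta_2 psi_1) = 4 * (0.533 + (-0.164)(0.881)) = 1.554064
  c_2 = sigma^2 theta_2 = 4 * (-0.164) = -0.656
Equations for k = 0 and k = 1 (AR order 1):
  gamma(0) = phi_1 gamma(1) + c_0
  gamma(1) = phi_1 gamma(0) + c_1
Substituting the second into the first: gamma(0) (1 - phi_1^2) = c_0 + phi_1 c_1, so
  gamma(0) = (c_0 + phi_1 c_1) / (1 - phi_1^2) = (5.784754 + (0.348)(1.554064)) / (1 - (0.348)^2) = 6.325569 / 0.878896 = 7.197175.
Therefore gamma(0) = 7.1972 (to 4 decimal places).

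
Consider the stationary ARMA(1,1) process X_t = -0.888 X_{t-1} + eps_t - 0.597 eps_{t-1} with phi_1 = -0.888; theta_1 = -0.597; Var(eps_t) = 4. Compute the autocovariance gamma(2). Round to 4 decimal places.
\gamma(2) = 38.1689

Multiply the model equation by X_{t-k} and take expectations. With theta_0 = psi_0 = 1 and psi_j the MA(infinity) weights, this gives
  gamma(k) - sum_i phi_i gamma(k-i) = c_k,
  c_k = sigma^2 * sum_{j=k..q} theta_j psi_{j-k}   (c_k = 0 for k > q),
using gamma(-m) = gamma(m).
psi-weights needed (psi_j = theta_j + sum_i phi_i psi_{j-i}):
  psi_1 = theta_1 + phi_1 = -0.597 + (-0.888) = -1.485
Right-hand sides:
  c_0 = sigma^2 (1 + theta_1 psi_1) = 4 * (1 + (-0.597)(-1.485)) = 4 * 1.886545 = 7.54618
  c_1 = sigma^2 theta_1 = 4 * (-0.597) = -2.388
  c_2 = 0
Equations for k = 0 and k = 1 (AR order 1):
  gamma(0) = phi_1 gamma(1) + c_0
  gamma(1) = phi_1 gamma(0) + c_1
Substituting the second into the first: gamma(0) (1 - phi_1^2) = c_0 + phi_1 c_1, so
  gamma(0) = (c_0 + phi_1 c_1) / (1 - phi_1^2) = (7.54618 + (-0.888)(-2.388)) / (1 - (-0.888)^2) = 9.666724 / 0.211456 = 45.715061.
  gamma(1) = phi_1 gamma(0) + c_1 = (-0.888)(45.715061) + (-2.388) = -42.982974.
For k = 2 (> q): gamma(2) = phi_1 gamma(1) = (-0.888)(-42.982974) = 38.168881.
Therefore gamma(2) = 38.1689 (to 4 decimal places).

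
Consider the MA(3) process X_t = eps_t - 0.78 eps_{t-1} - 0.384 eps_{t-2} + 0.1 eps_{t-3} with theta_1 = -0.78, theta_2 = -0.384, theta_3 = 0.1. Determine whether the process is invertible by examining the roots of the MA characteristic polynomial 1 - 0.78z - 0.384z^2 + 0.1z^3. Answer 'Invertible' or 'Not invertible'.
\text{Not invertible}

The MA(q) characteristic polynomial is P(z) = 1 - 0.78z - 0.384z^2 + 0.1z^3.
Invertibility requires all roots to lie outside the unit circle, i.e. |z| > 1 for every root.
Degree 3: look for a simple real root z0 first, then factor out (1 - z/z0) and solve the remaining quadratic.
Testing z0 = 5: P(5) = 1 + (-0.78)(5) + (-0.384)(5)^2 + (0.1)(5)^3
  = 1 + (-3.9) + (-9.6) + (12.5) = 0.  So z_0 = 5 is a root, |z_0| = 5.
Divide out the factor (1 - 0.2 z) = (1 - z/z0) (since 1/z0 = 0.2):
  P(z) = (1 - 0.2 z)(1 + (-0.58) z + (-0.5) z^2)
  [check: z-coef -0.58 - (0.2) = -0.78; z^2-coef -0.5 - (0.2)(-0.58) = -0.384; z^3-coef -(0.2)(-0.5) = 0.1.]
Remaining roots from the quadratic factor 1 + (-0.58) z + (-0.5) z^2:
  Set 1 + (-0.58) z + (-0.5) z^2 = 0, i.e. a z^2 + b z + c = 0 with a = -0.5, b = -0.58, c = 1.
  Discriminant D = b^2 - 4ac = (-0.58)^2 - 4*(-0.5)*1 = 0.3364 - (-2) = 2.3364.
  D >= 0, so the roots are real: z = (-b +/- sqrt(D)) / (2a) = (0.58 +/- 1.528529) / (-1).
    z_1 = (0.58 + 1.528529) / (-1) = -2.1085,   |z_1| = 2.1085.
    z_2 = (0.58 - 1.528529) / (-1) = 0.9485,   |z_2| = 0.9485.
Moduli of all roots: 5.0000, 2.1085, 0.9485.
All moduli strictly greater than 1? No.
Verdict: Not invertible.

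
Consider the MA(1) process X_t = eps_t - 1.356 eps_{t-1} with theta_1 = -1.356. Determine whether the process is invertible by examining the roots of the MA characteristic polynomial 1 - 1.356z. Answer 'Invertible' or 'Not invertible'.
\text{Not invertible}

The MA(q) characteristic polynomial is P(z) = 1 - 1.356z.
Invertibility requires all roots to lie outside the unit circle, i.e. |z| > 1 for every root.
This is linear in z: 1 + (-1.356) z = 0  =>  z = -1/(-1.356) = 0.737463,  |z| = 0.737463.
Moduli of all roots: 0.7375.
All moduli strictly greater than 1? No.
Verdict: Not invertible.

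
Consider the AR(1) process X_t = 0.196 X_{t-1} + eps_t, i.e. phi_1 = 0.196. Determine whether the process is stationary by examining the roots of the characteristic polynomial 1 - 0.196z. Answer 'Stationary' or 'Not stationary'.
\text{Stationary}

The AR(p) characteristic polynomial is P(z) = 1 - 0.196z.
Stationarity requires all roots to lie outside the unit circle, i.e. |z| > 1 for every root.
This is linear in z: 1 + (-0.196) z = 0  =>  z = -1/(-0.196) = 5.102041,  |z| = 5.102041.
Moduli of all roots: 5.1020.
All moduli strictly greater than 1? Yes.
Verdict: Stationary.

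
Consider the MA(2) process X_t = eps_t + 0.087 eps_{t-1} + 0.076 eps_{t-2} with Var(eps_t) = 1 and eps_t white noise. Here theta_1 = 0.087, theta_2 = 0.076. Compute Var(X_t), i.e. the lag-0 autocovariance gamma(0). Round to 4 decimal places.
\gamma(0) = 1.0133

For an MA(q) process X_t = eps_t + sum_i theta_i eps_{t-i} with
Var(eps_t) = sigma^2, the variance is
  gamma(0) = sigma^2 * (1 + sum_i theta_i^2).
  sum_i theta_i^2 = (0.087)^2 + (0.076)^2 = 0.007569 + 0.005776 = 0.013345.
  gamma(0) = 1 * (1 + 0.013345) = 1 * 1.013345 = 1.013345, which rounds to 1.0133.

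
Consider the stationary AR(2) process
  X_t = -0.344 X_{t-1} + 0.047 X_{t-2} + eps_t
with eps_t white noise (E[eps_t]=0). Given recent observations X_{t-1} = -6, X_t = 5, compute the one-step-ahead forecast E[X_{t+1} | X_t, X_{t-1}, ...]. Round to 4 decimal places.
E[X_{t+1} \mid \mathcal F_t] = -2.0020

For an AR(p) model X_t = c + sum_i phi_i X_{t-i} + eps_t, the
one-step-ahead conditional mean is
  E[X_{t+1} | X_t, ...] = c + sum_i phi_i X_{t+1-i}.
Substitute known values:
  E[X_{t+1} | ...] = (-0.344) * (5) + (0.047) * (-6)
                   = -2.0020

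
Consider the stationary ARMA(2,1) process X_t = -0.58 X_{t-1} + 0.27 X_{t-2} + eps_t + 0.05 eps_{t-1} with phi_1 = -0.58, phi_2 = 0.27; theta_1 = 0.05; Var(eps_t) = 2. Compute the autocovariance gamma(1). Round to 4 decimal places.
\gamma(1) = -4.1536

Multiply the model equation by X_{t-k} and take expectations. With theta_0 = psi_0 = 1 and psi_j the MA(infinity) weights, this gives
  gamma(k) - sum_i phi_i gamma(k-i) = c_k,
  c_k = sigma^2 * sum_{j=k..q} theta_j psi_{j-k}   (c_k = 0 for k > q),
using gamma(-m) = gamma(m).
psi-weights needed (psi_j = theta_j + sum_i phi_i psi_{j-i}):
  psi_1 = theta_1 + phi_1 = 0.05 + (-0.58) = -0.53
Right-hand sides:
  c_0 = sigma^2 (1 + theta_1 psi_1) = 2 * (1 + (0.05)(-0.53)) = 2 * 0.9735 = 1.947
  c_1 = sigma^2 theta_1 = 2 * (0.05) = 0.1
  c_2 = 0
Equations for k = 0, 1, 2 (AR order 2, c_2 = 0):
  (E0) gamma(0) = phi_1 gamma(1) + phi_2 gamma(2) + c_0
  (E1) gamma(1) = phi_1 gamma(0) + phi_2 gamma(1) + c_1
  (E2) gamma(2) = phi_1 gamma(1) + phi_2 gamma(0)
From (E1): gamma(1) = A gamma(0) + B with
  A = phi_1 / (1 - phi_2) = -0.58 / 0.73 = -0.794521,   B = c_1 / (1 - phi_2) = 0.1 / 0.73 = 0.136986.
Insert (E2) into (E0): gamma(0) (1 - phi_2^2) = phi_1 (1 + phi_2) gamma(1) + c_0.
  phi_1 (1 + phi_2) = (-0.58)(1.27) = -0.7366,   1 - phi_2^2 = 0.9271.
Replace gamma(1) by A gamma(0) + B and collect gamma(0):
  gamma(0) [0.9271 - (-0.7366)(-0.794521)] = (-0.7366)(0.136986) + 1.947
  gamma(0) * 0.341856 = 1.846096
  gamma(0) = 1.846096 / 0.341856 = 5.400212.
  gamma(1) = A gamma(0) + B = (-0.794521)(5.400212) + (0.136986) = -4.153593.
Therefore gamma(1) = -4.1536 (to 4 decimal places).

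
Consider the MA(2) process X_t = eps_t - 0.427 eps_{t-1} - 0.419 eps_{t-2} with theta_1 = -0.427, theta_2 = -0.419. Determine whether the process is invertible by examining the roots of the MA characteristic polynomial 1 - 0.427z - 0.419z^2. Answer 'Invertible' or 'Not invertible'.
\text{Invertible}

The MA(q) characteristic polynomial is P(z) = 1 - 0.427z - 0.419z^2.
Invertibility requires all roots to lie outside the unit circle, i.e. |z| > 1 for every root.
Set 1 + (-0.427) z + (-0.419) z^2 = 0, i.e. a z^2 + b z + c = 0 with a = -0.419, b = -0.427, c = 1.
Discriminant D = b^2 - 4ac = (-0.427)^2 - 4*(-0.419)*1 = 0.182329 - (-1.676) = 1.858329.
D >= 0, so the roots are real: z = (-b +/- sqrt(D)) / (2a) = (0.427 +/- 1.363205) / (-0.838).
  z_1 = (0.427 + 1.363205) / (-0.838) = -2.1363,   |z_1| = 2.1363.
  z_2 = (0.427 - 1.363205) / (-0.838) = 1.1172,   |z_2| = 1.1172.
Moduli of all roots: 2.1363, 1.1172.
All moduli strictly greater than 1? Yes.
Verdict: Invertible.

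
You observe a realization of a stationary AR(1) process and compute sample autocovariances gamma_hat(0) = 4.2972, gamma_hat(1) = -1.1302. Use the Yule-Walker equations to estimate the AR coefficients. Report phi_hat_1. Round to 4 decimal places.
\hat\phi_{1} = -0.2630

The Yule-Walker equations for an AR(p) process read, in matrix form,
  Gamma_p phi = r_p,   with   (Gamma_p)_{ij} = gamma(|i - j|),
                       (r_p)_i = gamma(i),   i,j = 1..p.
Substitute the sample gammas (Toeplitz matrix and right-hand side of size 1):
  Gamma_p = [[4.2972]]
  r_p     = [-1.1302]
With p = 1 this is the single equation gamma(0) phi_1 = gamma(1):
  phi_hat_1 = gamma(1) / gamma(0) = -1.1302 / 4.2972 = -0.2630.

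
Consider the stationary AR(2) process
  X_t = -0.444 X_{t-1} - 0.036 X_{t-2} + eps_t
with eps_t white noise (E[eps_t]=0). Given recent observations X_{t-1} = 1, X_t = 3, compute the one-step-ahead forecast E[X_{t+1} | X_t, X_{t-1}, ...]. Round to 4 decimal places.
E[X_{t+1} \mid \mathcal F_t] = -1.3680

For an AR(p) model X_t = c + sum_i phi_i X_{t-i} + eps_t, the
one-step-ahead conditional mean is
  E[X_{t+1} | X_t, ...] = c + sum_i phi_i X_{t+1-i}.
Substitute known values:
  E[X_{t+1} | ...] = (-0.444) * (3) + (-0.036) * (1)
                   = -1.3680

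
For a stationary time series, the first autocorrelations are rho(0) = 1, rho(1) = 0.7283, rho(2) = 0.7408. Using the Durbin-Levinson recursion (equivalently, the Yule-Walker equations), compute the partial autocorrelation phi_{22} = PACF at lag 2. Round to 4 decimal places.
\phi_{22} = 0.4480

The PACF at lag k is phi_{kk}, the last component of the solution
to the Yule-Walker system G_k phi = r_k where
  (G_k)_{ij} = rho(|i - j|), (r_k)_i = rho(i), i,j = 1..k.
Equivalently, Durbin-Levinson gives phi_{kk} iteratively:
  phi_{11} = rho(1)
  phi_{kk} = [rho(k) - sum_{j=1..k-1} phi_{k-1,j} rho(k-j)]
            / [1 - sum_{j=1..k-1} phi_{k-1,j} rho(j)],
  phi_{k,j} = phi_{k-1,j} - phi_{kk} phi_{k-1,k-j},  j = 1..k-1.
Step k = 1:
  phi_11 = rho(1) = 0.7283.
Step k = 2:
  phi_22 = [rho(2) - phi_11 rho(1)] / [1 - phi_11 rho(1)] = [0.7408 - (0.7283)(0.7283)] / [1 - (0.7283)(0.7283)]
         = 0.21037911 / 0.46957911 = 0.448.
Therefore phi_{22} = 0.4480.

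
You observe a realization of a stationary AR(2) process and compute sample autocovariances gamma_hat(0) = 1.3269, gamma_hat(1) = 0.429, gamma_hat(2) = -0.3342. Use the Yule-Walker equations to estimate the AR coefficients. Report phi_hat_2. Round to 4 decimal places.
\hat\phi_{2} = -0.3980

The Yule-Walker equations for an AR(p) process read, in matrix form,
  Gamma_p phi = r_p,   with   (Gamma_p)_{ij} = gamma(|i - j|),
                       (r_p)_i = gamma(i),   i,j = 1..p.
Substitute the sample gammas (Toeplitz matrix and right-hand side of size 2):
  Gamma_p = [[1.3269, 0.429], [0.429, 1.3269]]
  r_p     = [0.429, -0.3342]
Written out:
  1.3269 phi_1 + 0.429 phi_2 = 0.429
  0.429 phi_1 + 1.3269 phi_2 = -0.3342
Solve by Cramer's rule:
  det = gamma(0)^2 - gamma(1)^2 = (1.3269)^2 - (0.429)^2 = 1.76066361 - 0.184041 = 1.57662261
  phi_hat_1 = [gamma(1) gamma(0) - gamma(1) gamma(2)] / det = [(0.429)(1.3269) - (0.429)(-0.3342)] / 1.57662261 = 0.7126119 / 1.57662261 = 0.452
  phi_hat_2 = [gamma(0) gamma(2) - gamma(1)^2] / det = [(1.3269)(-0.3342) - (0.429)^2] / 1.57662261 = -0.62749098 / 1.57662261 = -0.398
So phi_hat = [0.4520, -0.3980].
Therefore phi_hat_2 = -0.3980.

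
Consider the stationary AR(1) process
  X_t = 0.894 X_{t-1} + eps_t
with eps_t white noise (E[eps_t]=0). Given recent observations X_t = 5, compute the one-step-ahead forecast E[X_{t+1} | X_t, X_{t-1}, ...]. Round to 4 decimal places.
E[X_{t+1} \mid \mathcal F_t] = 4.4700

For an AR(p) model X_t = c + sum_i phi_i X_{t-i} + eps_t, the
one-step-ahead conditional mean is
  E[X_{t+1} | X_t, ...] = c + sum_i phi_i X_{t+1-i}.
Substitute known values:
  E[X_{t+1} | ...] = (0.894) * (5)
                   = 4.4700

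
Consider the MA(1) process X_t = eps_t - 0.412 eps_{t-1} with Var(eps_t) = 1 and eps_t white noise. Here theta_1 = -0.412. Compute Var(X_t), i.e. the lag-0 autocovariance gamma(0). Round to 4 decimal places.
\gamma(0) = 1.1697

For an MA(q) process X_t = eps_t + sum_i theta_i eps_{t-i} with
Var(eps_t) = sigma^2, the variance is
  gamma(0) = sigma^2 * (1 + sum_i theta_i^2).
  sum_i theta_i^2 = (-0.412)^2 = 0.169744.
  gamma(0) = 1 * (1 + 0.169744) = 1 * 1.169744 = 1.169744, which rounds to 1.1697.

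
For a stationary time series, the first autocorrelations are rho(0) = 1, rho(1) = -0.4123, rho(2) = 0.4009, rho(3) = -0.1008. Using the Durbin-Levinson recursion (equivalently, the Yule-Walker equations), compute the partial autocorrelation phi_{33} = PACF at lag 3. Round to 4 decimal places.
\phi_{33} = 0.1740

The PACF at lag k is phi_{kk}, the last component of the solution
to the Yule-Walker system G_k phi = r_k where
  (G_k)_{ij} = rho(|i - j|), (r_k)_i = rho(i), i,j = 1..k.
Equivalently, Durbin-Levinson gives phi_{kk} iteratively:
  phi_{11} = rho(1)
  phi_{kk} = [rho(k) - sum_{j=1..k-1} phi_{k-1,j} rho(k-j)]
            / [1 - sum_{j=1..k-1} phi_{k-1,j} rho(j)],
  phi_{k,j} = phi_{k-1,j} - phi_{kk} phi_{k-1,k-j},  j = 1..k-1.
Step k = 1:
  phi_11 = rho(1) = -0.4123.
Step k = 2:
  phi_22 = [rho(2) - phi_11 rho(1)] / [1 - phi_11 rho(1)] = [0.4009 - (-0.4123)(-0.4123)] / [1 - (-0.4123)(-0.4123)]
         = 0.23090871 / 0.83000871 = 0.2782.
  Update: phi_21 = phi_11 - phi_22 phi_11 = -0.4123 - (0.2782)(-0.4123) = -0.297598.
Step k = 3:
  phi_33 = [rho(3) - phi_21 rho(2) - phi_22 rho(1)] / [1 - phi_21 rho(1) - phi_22 rho(2)]
    numerator   = -0.1008 - (-0.297598)(0.4009) - (0.2782)(-0.4123) = 0.13320904
    denominator = 1 - (-0.297598)(-0.4123) - (0.2782)(0.4009) = 0.76576983
  phi_33 = 0.13320904 / 0.76576983 = 0.174.
Therefore phi_{33} = 0.1740.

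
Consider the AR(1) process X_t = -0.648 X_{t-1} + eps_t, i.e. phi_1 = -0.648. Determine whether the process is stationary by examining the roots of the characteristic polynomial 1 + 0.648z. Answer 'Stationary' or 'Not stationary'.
\text{Stationary}

The AR(p) characteristic polynomial is P(z) = 1 + 0.648z.
Stationarity requires all roots to lie outside the unit circle, i.e. |z| > 1 for every root.
This is linear in z: 1 + (0.648) z = 0  =>  z = -1/(0.648) = -1.54321,  |z| = 1.54321.
Moduli of all roots: 1.5432.
All moduli strictly greater than 1? Yes.
Verdict: Stationary.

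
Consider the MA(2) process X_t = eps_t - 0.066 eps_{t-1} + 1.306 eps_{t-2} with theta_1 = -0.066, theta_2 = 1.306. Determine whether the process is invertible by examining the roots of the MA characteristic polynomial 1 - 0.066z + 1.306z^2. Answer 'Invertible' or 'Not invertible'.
\text{Not invertible}

The MA(q) characteristic polynomial is P(z) = 1 - 0.066z + 1.306z^2.
Invertibility requires all roots to lie outside the unit circle, i.e. |z| > 1 for every root.
Set 1 + (-0.066) z + (1.306) z^2 = 0, i.e. a z^2 + b z + c = 0 with a = 1.306, b = -0.066, c = 1.
Discriminant D = b^2 - 4ac = (-0.066)^2 - 4*(1.306)*1 = 0.004356 - (5.224) = -5.219644.
D < 0, so the roots are the complex-conjugate pair z = (-b +/- i sqrt(-D)) / (2a) = 0.0253 +/- 0.8747i.
For a conjugate pair |z|^2 = z * conj(z) = (product of roots) = c/a = 1/(1.306) = 0.765697, so |z| = sqrt(0.765697) = 0.875 for both roots.
Moduli of all roots: 0.8750, 0.8750.
All moduli strictly greater than 1? No.
Verdict: Not invertible.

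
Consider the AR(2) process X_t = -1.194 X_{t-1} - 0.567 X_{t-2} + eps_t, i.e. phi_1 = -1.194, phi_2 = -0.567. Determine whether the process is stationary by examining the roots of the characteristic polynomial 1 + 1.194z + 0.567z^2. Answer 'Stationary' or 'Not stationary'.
\text{Stationary}

The AR(p) characteristic polynomial is P(z) = 1 + 1.194z + 0.567z^2.
Stationarity requires all roots to lie outside the unit circle, i.e. |z| > 1 for every root.
Set 1 + (1.194) z + (0.567) z^2 = 0, i.e. a z^2 + b z + c = 0 with a = 0.567, b = 1.194, c = 1.
Discriminant D = b^2 - 4ac = (1.194)^2 - 4*(0.567)*1 = 1.425636 - (2.268) = -0.842364.
D < 0, so the roots are the complex-conjugate pair z = (-b +/- i sqrt(-D)) / (2a) = -1.0529 +/- 0.8094i.
For a conjugate pair |z|^2 = z * conj(z) = (product of roots) = c/a = 1/(0.567) = 1.763668, so |z| = sqrt(1.763668) = 1.328 for both roots.
Moduli of all roots: 1.3280, 1.3280.
All moduli strictly greater than 1? Yes.
Verdict: Stationary.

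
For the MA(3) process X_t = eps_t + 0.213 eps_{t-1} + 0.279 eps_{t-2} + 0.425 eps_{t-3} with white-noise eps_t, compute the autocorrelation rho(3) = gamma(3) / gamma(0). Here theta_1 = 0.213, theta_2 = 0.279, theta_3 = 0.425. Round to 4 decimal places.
\rho(3) = 0.3260

For an MA(q) process with theta_0 = 1, the autocovariance is
  gamma(k) = sigma^2 * sum_{i=0..q-k} theta_i * theta_{i+k},
and rho(k) = gamma(k) / gamma(0). Sigma^2 cancels.
  numerator   = (1)*(0.425) = 0.425.
  denominator = (1)^2 + (0.213)^2 + (0.279)^2 + (0.425)^2 = 1.303835.
  rho(3) = 0.425 / 1.303835 = 0.3260.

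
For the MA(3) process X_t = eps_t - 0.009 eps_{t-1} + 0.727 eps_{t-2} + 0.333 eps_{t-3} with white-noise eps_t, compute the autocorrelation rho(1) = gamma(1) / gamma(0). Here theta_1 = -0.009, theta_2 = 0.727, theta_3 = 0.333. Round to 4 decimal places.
\rho(1) = 0.1382

For an MA(q) process with theta_0 = 1, the autocovariance is
  gamma(k) = sigma^2 * sum_{i=0..q-k} theta_i * theta_{i+k},
and rho(k) = gamma(k) / gamma(0). Sigma^2 cancels.
  numerator   = (1)*(-0.009) + (-0.009)*(0.727) + (0.727)*(0.333) = 0.226548.
  denominator = (1)^2 + (-0.009)^2 + (0.727)^2 + (0.333)^2 = 1.639499.
  rho(1) = 0.226548 / 1.639499 = 0.1382.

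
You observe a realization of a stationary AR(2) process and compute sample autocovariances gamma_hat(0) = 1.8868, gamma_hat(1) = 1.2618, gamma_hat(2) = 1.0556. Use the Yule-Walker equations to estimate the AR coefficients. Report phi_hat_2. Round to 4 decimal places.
\hat\phi_{2} = 0.2030

The Yule-Walker equations for an AR(p) process read, in matrix form,
  Gamma_p phi = r_p,   with   (Gamma_p)_{ij} = gamma(|i - j|),
                       (r_p)_i = gamma(i),   i,j = 1..p.
Substitute the sample gammas (Toeplitz matrix and right-hand side of size 2):
  Gamma_p = [[1.8868, 1.2618], [1.2618, 1.8868]]
  r_p     = [1.2618, 1.0556]
Written out:
  1.8868 phi_1 + 1.2618 phi_2 = 1.2618
  1.2618 phi_1 + 1.8868 phi_2 = 1.0556
Solve by Cramer's rule:
  det = gamma(0)^2 - gamma(1)^2 = (1.8868)^2 - (1.2618)^2 = 3.56001424 - 1.59213924 = 1.967875
  phi_hat_1 = [gamma(1) gamma(0) - gamma(1) gamma(2)] / det = [(1.2618)(1.8868) - (1.2618)(1.0556)] / 1.967875 = 1.04880816 / 1.967875 = 0.533
  phi_hat_2 = [gamma(0) gamma(2) - gamma(1)^2] / det = [(1.8868)(1.0556) - (1.2618)^2] / 1.967875 = 0.39956684 / 1.967875 = 0.203
So phi_hat = [0.5330, 0.2030].
Therefore phi_hat_2 = 0.2030.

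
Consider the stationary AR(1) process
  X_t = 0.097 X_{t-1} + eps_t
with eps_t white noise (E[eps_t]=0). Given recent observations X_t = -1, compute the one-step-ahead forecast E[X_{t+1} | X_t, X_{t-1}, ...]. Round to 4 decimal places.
E[X_{t+1} \mid \mathcal F_t] = -0.0970

For an AR(p) model X_t = c + sum_i phi_i X_{t-i} + eps_t, the
one-step-ahead conditional mean is
  E[X_{t+1} | X_t, ...] = c + sum_i phi_i X_{t+1-i}.
Substitute known values:
  E[X_{t+1} | ...] = (0.097) * (-1)
                   = -0.0970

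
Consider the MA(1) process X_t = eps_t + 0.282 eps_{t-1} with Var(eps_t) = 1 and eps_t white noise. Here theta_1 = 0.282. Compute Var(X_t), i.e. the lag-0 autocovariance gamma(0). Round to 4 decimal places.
\gamma(0) = 1.0795

For an MA(q) process X_t = eps_t + sum_i theta_i eps_{t-i} with
Var(eps_t) = sigma^2, the variance is
  gamma(0) = sigma^2 * (1 + sum_i theta_i^2).
  sum_i theta_i^2 = (0.282)^2 = 0.079524.
  gamma(0) = 1 * (1 + 0.079524) = 1 * 1.079524 = 1.079524, which rounds to 1.0795.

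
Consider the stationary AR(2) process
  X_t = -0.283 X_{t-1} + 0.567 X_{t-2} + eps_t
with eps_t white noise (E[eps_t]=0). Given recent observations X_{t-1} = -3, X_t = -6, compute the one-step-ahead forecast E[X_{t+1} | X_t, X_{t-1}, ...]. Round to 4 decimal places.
E[X_{t+1} \mid \mathcal F_t] = -0.0030

For an AR(p) model X_t = c + sum_i phi_i X_{t-i} + eps_t, the
one-step-ahead conditional mean is
  E[X_{t+1} | X_t, ...] = c + sum_i phi_i X_{t+1-i}.
Substitute known values:
  E[X_{t+1} | ...] = (-0.283) * (-6) + (0.567) * (-3)
                   = -0.0030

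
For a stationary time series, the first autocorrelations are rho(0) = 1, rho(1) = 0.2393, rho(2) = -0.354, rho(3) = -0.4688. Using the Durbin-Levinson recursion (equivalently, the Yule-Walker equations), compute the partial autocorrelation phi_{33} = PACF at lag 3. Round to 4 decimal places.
\phi_{33} = -0.3180

The PACF at lag k is phi_{kk}, the last component of the solution
to the Yule-Walker system G_k phi = r_k where
  (G_k)_{ij} = rho(|i - j|), (r_k)_i = rho(i), i,j = 1..k.
Equivalently, Durbin-Levinson gives phi_{kk} iteratively:
  phi_{11} = rho(1)
  phi_{kk} = [rho(k) - sum_{j=1..k-1} phi_{k-1,j} rho(k-j)]
            / [1 - sum_{j=1..k-1} phi_{k-1,j} rho(j)],
  phi_{k,j} = phi_{k-1,j} - phi_{kk} phi_{k-1,k-j},  j = 1..k-1.
Step k = 1:
  phi_11 = rho(1) = 0.2393.
Step k = 2:
  phi_22 = [rho(2) - phi_11 rho(1)] / [1 - phi_11 rho(1)] = [-0.354 - (0.2393)(0.2393)] / [1 - (0.2393)(0.2393)]
         = -0.41126449 / 0.94273551 = -0.436246.
  Update: phi_21 = phi_11 - phi_22 phi_11 = 0.2393 - (-0.436246)(0.2393) = 0.343694.
Step k = 3:
  phi_33 = [rho(3) - phi_21 rho(2) - phi_22 rho(1)] / [1 - phi_21 rho(1) - phi_22 rho(2)]
    numerator   = -0.4688 - (0.343694)(-0.354) - (-0.436246)(0.2393) = -0.24273881
    denominator = 1 - (0.343694)(0.2393) - (-0.436246)(-0.354) = 0.76332307
  phi_33 = -0.24273881 / 0.76332307 = -0.318.
Therefore phi_{33} = -0.3180.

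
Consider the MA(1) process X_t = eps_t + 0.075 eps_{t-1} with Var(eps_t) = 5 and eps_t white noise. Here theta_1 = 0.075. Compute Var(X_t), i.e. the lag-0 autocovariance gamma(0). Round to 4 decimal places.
\gamma(0) = 5.0281

For an MA(q) process X_t = eps_t + sum_i theta_i eps_{t-i} with
Var(eps_t) = sigma^2, the variance is
  gamma(0) = sigma^2 * (1 + sum_i theta_i^2).
  sum_i theta_i^2 = (0.075)^2 = 0.005625.
  gamma(0) = 5 * (1 + 0.005625) = 5 * 1.005625 = 5.028125, which rounds to 5.0281.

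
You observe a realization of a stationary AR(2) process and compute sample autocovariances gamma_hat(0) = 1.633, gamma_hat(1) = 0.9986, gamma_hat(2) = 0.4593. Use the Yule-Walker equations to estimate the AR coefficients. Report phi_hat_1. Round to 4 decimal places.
\hat\phi_{1} = 0.7020

The Yule-Walker equations for an AR(p) process read, in matrix form,
  Gamma_p phi = r_p,   with   (Gamma_p)_{ij} = gamma(|i - j|),
                       (r_p)_i = gamma(i),   i,j = 1..p.
Substitute the sample gammas (Toeplitz matrix and right-hand side of size 2):
  Gamma_p = [[1.633, 0.9986], [0.9986, 1.633]]
  r_p     = [0.9986, 0.4593]
Written out:
  1.633 phi_1 + 0.9986 phi_2 = 0.9986
  0.9986 phi_1 + 1.633 phi_2 = 0.4593
Solve by Cramer's rule:
  det = gamma(0)^2 - gamma(1)^2 = (1.633)^2 - (0.9986)^2 = 2.666689 - 0.99720196 = 1.66948704
  phi_hat_1 = [gamma(1) gamma(0) - gamma(1) gamma(2)] / det = [(0.9986)(1.633) - (0.9986)(0.4593)] / 1.66948704 = 1.17205682 / 1.66948704 = 0.702
  phi_hat_2 = [gamma(0) gamma(2) - gamma(1)^2] / det = [(1.633)(0.4593) - (0.9986)^2] / 1.66948704 = -0.24716506 / 1.66948704 = -0.148
So phi_hat = [0.7020, -0.1480].
Therefore phi_hat_1 = 0.7020.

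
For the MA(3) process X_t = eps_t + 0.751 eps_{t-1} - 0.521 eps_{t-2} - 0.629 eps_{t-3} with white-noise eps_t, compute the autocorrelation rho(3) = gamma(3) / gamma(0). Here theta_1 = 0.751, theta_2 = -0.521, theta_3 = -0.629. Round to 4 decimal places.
\rho(3) = -0.2819

For an MA(q) process with theta_0 = 1, the autocovariance is
  gamma(k) = sigma^2 * sum_{i=0..q-k} theta_i * theta_{i+k},
and rho(k) = gamma(k) / gamma(0). Sigma^2 cancels.
  numerator   = (1)*(-0.629) = -0.629.
  denominator = (1)^2 + (0.751)^2 + (-0.521)^2 + (-0.629)^2 = 2.231083.
  rho(3) = -0.629 / 2.231083 = -0.2819.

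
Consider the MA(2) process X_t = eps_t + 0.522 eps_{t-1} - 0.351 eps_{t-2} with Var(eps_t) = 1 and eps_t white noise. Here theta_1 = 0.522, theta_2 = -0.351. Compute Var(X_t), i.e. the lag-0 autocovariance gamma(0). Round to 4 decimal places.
\gamma(0) = 1.3957

For an MA(q) process X_t = eps_t + sum_i theta_i eps_{t-i} with
Var(eps_t) = sigma^2, the variance is
  gamma(0) = sigma^2 * (1 + sum_i theta_i^2).
  sum_i theta_i^2 = (0.522)^2 + (-0.351)^2 = 0.272484 + 0.123201 = 0.395685.
  gamma(0) = 1 * (1 + 0.395685) = 1 * 1.395685 = 1.395685, which rounds to 1.3957.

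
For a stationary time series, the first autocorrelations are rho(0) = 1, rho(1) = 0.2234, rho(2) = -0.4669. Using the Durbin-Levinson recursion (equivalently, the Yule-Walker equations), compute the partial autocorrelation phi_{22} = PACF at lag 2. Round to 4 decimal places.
\phi_{22} = -0.5440

The PACF at lag k is phi_{kk}, the last component of the solution
to the Yule-Walker system G_k phi = r_k where
  (G_k)_{ij} = rho(|i - j|), (r_k)_i = rho(i), i,j = 1..k.
Equivalently, Durbin-Levinson gives phi_{kk} iteratively:
  phi_{11} = rho(1)
  phi_{kk} = [rho(k) - sum_{j=1..k-1} phi_{k-1,j} rho(k-j)]
            / [1 - sum_{j=1..k-1} phi_{k-1,j} rho(j)],
  phi_{k,j} = phi_{k-1,j} - phi_{kk} phi_{k-1,k-j},  j = 1..k-1.
Step k = 1:
  phi_11 = rho(1) = 0.2234.
Step k = 2:
  phi_22 = [rho(2) - phi_11 rho(1)] / [1 - phi_11 rho(1)] = [-0.4669 - (0.2234)(0.2234)] / [1 - (0.2234)(0.2234)]
         = -0.51680756 / 0.95009244 = -0.544.
Therefore phi_{22} = -0.5440.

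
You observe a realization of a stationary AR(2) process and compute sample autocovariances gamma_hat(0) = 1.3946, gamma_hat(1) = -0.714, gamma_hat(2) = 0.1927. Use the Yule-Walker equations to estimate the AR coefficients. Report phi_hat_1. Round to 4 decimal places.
\hat\phi_{1} = -0.5980

The Yule-Walker equations for an AR(p) process read, in matrix form,
  Gamma_p phi = r_p,   with   (Gamma_p)_{ij} = gamma(|i - j|),
                       (r_p)_i = gamma(i),   i,j = 1..p.
Substitute the sample gammas (Toeplitz matrix and right-hand side of size 2):
  Gamma_p = [[1.3946, -0.714], [-0.714, 1.3946]]
  r_p     = [-0.714, 0.1927]
Written out:
  1.3946 phi_1 - 0.714 phi_2 = -0.714
  -0.714 phi_1 + 1.3946 phi_2 = 0.1927
Solve by Cramer's rule:
  det = gamma(0)^2 - gamma(1)^2 = (1.3946)^2 - (-0.714)^2 = 1.94490916 - 0.509796 = 1.43511316
  phi_hat_1 = [gamma(1) gamma(0) - gamma(1) gamma(2)] / det = [(-0.714)(1.3946) - (-0.714)(0.1927)] / 1.43511316 = -0.8581566 / 1.43511316 = -0.598
  phi_hat_2 = [gamma(0) gamma(2) - gamma(1)^2] / det = [(1.3946)(0.1927) - (-0.714)^2] / 1.43511316 = -0.24105658 / 1.43511316 = -0.168
So phi_hat = [-0.5980, -0.1680].
Therefore phi_hat_1 = -0.5980.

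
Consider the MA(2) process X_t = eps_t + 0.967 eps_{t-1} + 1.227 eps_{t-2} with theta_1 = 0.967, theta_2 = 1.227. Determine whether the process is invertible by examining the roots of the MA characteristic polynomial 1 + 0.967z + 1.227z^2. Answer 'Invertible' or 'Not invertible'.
\text{Not invertible}

The MA(q) characteristic polynomial is P(z) = 1 + 0.967z + 1.227z^2.
Invertibility requires all roots to lie outside the unit circle, i.e. |z| > 1 for every root.
Set 1 + (0.967) z + (1.227) z^2 = 0, i.e. a z^2 + b z + c = 0 with a = 1.227, b = 0.967, c = 1.
Discriminant D = b^2 - 4ac = (0.967)^2 - 4*(1.227)*1 = 0.935089 - (4.908) = -3.972911.
D < 0, so the roots are the complex-conjugate pair z = (-b +/- i sqrt(-D)) / (2a) = -0.3941 +/- 0.8122i.
For a conjugate pair |z|^2 = z * conj(z) = (product of roots) = c/a = 1/(1.227) = 0.814996, so |z| = sqrt(0.814996) = 0.9028 for both roots.
Moduli of all roots: 0.9028, 0.9028.
All moduli strictly greater than 1? No.
Verdict: Not invertible.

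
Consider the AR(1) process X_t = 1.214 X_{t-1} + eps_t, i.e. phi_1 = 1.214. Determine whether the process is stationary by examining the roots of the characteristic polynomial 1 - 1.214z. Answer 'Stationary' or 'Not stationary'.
\text{Not stationary}

The AR(p) characteristic polynomial is P(z) = 1 - 1.214z.
Stationarity requires all roots to lie outside the unit circle, i.e. |z| > 1 for every root.
This is linear in z: 1 + (-1.214) z = 0  =>  z = -1/(-1.214) = 0.823723,  |z| = 0.823723.
Moduli of all roots: 0.8237.
All moduli strictly greater than 1? No.
Verdict: Not stationary.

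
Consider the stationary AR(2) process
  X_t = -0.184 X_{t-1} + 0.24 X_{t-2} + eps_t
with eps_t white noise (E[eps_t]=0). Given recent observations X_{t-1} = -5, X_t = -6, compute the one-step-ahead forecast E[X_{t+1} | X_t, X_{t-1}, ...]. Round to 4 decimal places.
E[X_{t+1} \mid \mathcal F_t] = -0.0960

For an AR(p) model X_t = c + sum_i phi_i X_{t-i} + eps_t, the
one-step-ahead conditional mean is
  E[X_{t+1} | X_t, ...] = c + sum_i phi_i X_{t+1-i}.
Substitute known values:
  E[X_{t+1} | ...] = (-0.184) * (-6) + (0.24) * (-5)
                   = -0.0960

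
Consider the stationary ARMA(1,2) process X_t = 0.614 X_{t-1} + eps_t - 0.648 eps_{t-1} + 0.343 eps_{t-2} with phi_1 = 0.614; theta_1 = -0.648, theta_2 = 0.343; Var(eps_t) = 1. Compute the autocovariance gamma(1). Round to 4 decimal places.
\gamma(1) = 0.0573

Multiply the model equation by X_{t-k} and take expectations. With theta_0 = psi_0 = 1 and psi_j the MA(infinity) weights, this gives
  gamma(k) - sum_i phi_i gamma(k-i) = c_k,
  c_k = sigma^2 * sum_{j=k..q} theta_j psi_{j-k}   (c_k = 0 for k > q),
using gamma(-m) = gamma(m).
psi-weights needed (psi_j = theta_j + sum_i phi_i psi_{j-i}):
  psi_1 = theta_1 + phi_1 = -0.648 + (0.614) = -0.034
  psi_2 = theta_2 + phi_1 psi_1 = 0.343 + (0.614)(-0.034) = 0.322124
Right-hand sides:
  c_0 = sigma^2 (1 + theta_1 psi_1 + theta_2 psi_2) = 1 * (1 + (-0.648)(-0.034) + (0.343)(0.322124)) = 1 * 1.132521 = 1.132521
  c_1 = sigma^2 (theta_1 + theta_2 psi_1) = 1 * (-0.648 + (0.343)(-0.034)) = -0.659662
  c_2 = sigma^2 theta_2 = 1 * (0.343) = 0.343
Equations for k = 0 and k = 1 (AR order 1):
  gamma(0) = phi_1 gamma(1) + c_0
  gamma(1) = phi_1 gamma(0) + c_1
Substituting the second into the first: gamma(0) (1 - phi_1^2) = c_0 + phi_1 c_1, so
  gamma(0) = (c_0 + phi_1 c_1) / (1 - phi_1^2) = (1.132521 + (0.614)(-0.659662)) / (1 - (0.614)^2) = 0.727488 / 0.623004 = 1.16771.
  gamma(1) = phi_1 gamma(0) + c_1 = (0.614)(1.16771) + (-0.659662) = 0.057312.
Therefore gamma(1) = 0.0573 (to 4 decimal places).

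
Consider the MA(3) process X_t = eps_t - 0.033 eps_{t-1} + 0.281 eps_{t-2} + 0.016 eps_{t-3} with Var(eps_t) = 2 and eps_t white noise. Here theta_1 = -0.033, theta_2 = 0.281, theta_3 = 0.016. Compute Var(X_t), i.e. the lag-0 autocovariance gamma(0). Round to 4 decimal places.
\gamma(0) = 2.1606

For an MA(q) process X_t = eps_t + sum_i theta_i eps_{t-i} with
Var(eps_t) = sigma^2, the variance is
  gamma(0) = sigma^2 * (1 + sum_i theta_i^2).
  sum_i theta_i^2 = (-0.033)^2 + (0.281)^2 + (0.016)^2 = 0.001089 + 0.078961 + 0.000256 = 0.080306.
  gamma(0) = 2 * (1 + 0.080306) = 2 * 1.080306 = 2.160612, which rounds to 2.1606.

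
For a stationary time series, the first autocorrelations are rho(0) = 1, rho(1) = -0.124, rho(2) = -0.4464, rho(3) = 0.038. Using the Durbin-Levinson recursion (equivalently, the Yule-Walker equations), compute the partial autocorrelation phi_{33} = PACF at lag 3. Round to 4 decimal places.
\phi_{33} = -0.1321

The PACF at lag k is phi_{kk}, the last component of the solution
to the Yule-Walker system G_k phi = r_k where
  (G_k)_{ij} = rho(|i - j|), (r_k)_i = rho(i), i,j = 1..k.
Equivalently, Durbin-Levinson gives phi_{kk} iteratively:
  phi_{11} = rho(1)
  phi_{kk} = [rho(k) - sum_{j=1..k-1} phi_{k-1,j} rho(k-j)]
            / [1 - sum_{j=1..k-1} phi_{k-1,j} rho(j)],
  phi_{k,j} = phi_{k-1,j} - phi_{kk} phi_{k-1,k-j},  j = 1..k-1.
Step k = 1:
  phi_11 = rho(1) = -0.124.
Step k = 2:
  phi_22 = [rho(2) - phi_11 rho(1)] / [1 - phi_11 rho(1)] = [-0.4464 - (-0.124)(-0.124)] / [1 - (-0.124)(-0.124)]
         = -0.461776 / 0.984624 = -0.468987.
  Update: phi_21 = phi_11 - phi_22 phi_11 = -0.124 - (-0.468987)(-0.124) = -0.182154.
Step k = 3:
  phi_33 = [rho(3) - phi_21 rho(2) - phi_22 rho(1)] / [1 - phi_21 rho(1) - phi_22 rho(2)]
    numerator   = 0.038 - (-0.182154)(-0.4464) - (-0.468987)(-0.124) = -0.10146813
    denominator = 1 - (-0.182154)(-0.124) - (-0.468987)(-0.4464) = 0.76805699
  phi_33 = -0.10146813 / 0.76805699 = -0.1321.
Therefore phi_{33} = -0.1321.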